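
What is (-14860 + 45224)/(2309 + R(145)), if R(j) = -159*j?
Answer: -15182/10373 ≈ -1.4636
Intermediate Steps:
(-14860 + 45224)/(2309 + R(145)) = (-14860 + 45224)/(2309 - 159*145) = 30364/(2309 - 23055) = 30364/(-20746) = 30364*(-1/20746) = -15182/10373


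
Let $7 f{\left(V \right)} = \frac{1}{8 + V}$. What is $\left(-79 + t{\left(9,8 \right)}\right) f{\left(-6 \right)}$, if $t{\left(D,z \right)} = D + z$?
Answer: $- \frac{31}{7} \approx -4.4286$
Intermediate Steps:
$f{\left(V \right)} = \frac{1}{7 \left(8 + V\right)}$
$\left(-79 + t{\left(9,8 \right)}\right) f{\left(-6 \right)} = \left(-79 + \left(9 + 8\right)\right) \frac{1}{7 \left(8 - 6\right)} = \left(-79 + 17\right) \frac{1}{7 \cdot 2} = - 62 \cdot \frac{1}{7} \cdot \frac{1}{2} = \left(-62\right) \frac{1}{14} = - \frac{31}{7}$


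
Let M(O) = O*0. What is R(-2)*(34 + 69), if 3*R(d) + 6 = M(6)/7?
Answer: -206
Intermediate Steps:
M(O) = 0
R(d) = -2 (R(d) = -2 + (0/7)/3 = -2 + (0*(⅐))/3 = -2 + (⅓)*0 = -2 + 0 = -2)
R(-2)*(34 + 69) = -2*(34 + 69) = -2*103 = -206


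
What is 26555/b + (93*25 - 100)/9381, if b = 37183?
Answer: 331844630/348813723 ≈ 0.95135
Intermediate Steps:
26555/b + (93*25 - 100)/9381 = 26555/37183 + (93*25 - 100)/9381 = 26555*(1/37183) + (2325 - 100)*(1/9381) = 26555/37183 + 2225*(1/9381) = 26555/37183 + 2225/9381 = 331844630/348813723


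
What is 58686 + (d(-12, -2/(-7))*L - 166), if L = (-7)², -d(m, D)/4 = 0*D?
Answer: 58520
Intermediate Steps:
d(m, D) = 0 (d(m, D) = -0*D = -4*0 = 0)
L = 49
58686 + (d(-12, -2/(-7))*L - 166) = 58686 + (0*49 - 166) = 58686 + (0 - 166) = 58686 - 166 = 58520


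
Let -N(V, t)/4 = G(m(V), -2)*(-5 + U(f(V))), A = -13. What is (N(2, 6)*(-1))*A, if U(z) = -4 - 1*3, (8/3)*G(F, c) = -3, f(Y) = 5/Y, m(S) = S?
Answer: -702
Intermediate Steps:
G(F, c) = -9/8 (G(F, c) = (3/8)*(-3) = -9/8)
U(z) = -7 (U(z) = -4 - 3 = -7)
N(V, t) = -54 (N(V, t) = -(-9)*(-5 - 7)/2 = -(-9)*(-12)/2 = -4*27/2 = -54)
(N(2, 6)*(-1))*A = -54*(-1)*(-13) = 54*(-13) = -702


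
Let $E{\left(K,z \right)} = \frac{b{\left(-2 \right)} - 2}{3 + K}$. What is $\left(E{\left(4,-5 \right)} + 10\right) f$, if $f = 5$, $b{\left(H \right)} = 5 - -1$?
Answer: $\frac{370}{7} \approx 52.857$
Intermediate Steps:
$b{\left(H \right)} = 6$ ($b{\left(H \right)} = 5 + 1 = 6$)
$E{\left(K,z \right)} = \frac{4}{3 + K}$ ($E{\left(K,z \right)} = \frac{6 - 2}{3 + K} = \frac{4}{3 + K}$)
$\left(E{\left(4,-5 \right)} + 10\right) f = \left(\frac{4}{3 + 4} + 10\right) 5 = \left(\frac{4}{7} + 10\right) 5 = \frac{74}{7} \cdot 5 = \frac{370}{7}$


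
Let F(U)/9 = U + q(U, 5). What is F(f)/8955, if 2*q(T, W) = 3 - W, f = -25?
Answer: -26/995 ≈ -0.026131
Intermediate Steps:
q(T, W) = 3/2 - W/2 (q(T, W) = (3 - W)/2 = 3/2 - W/2)
F(U) = -9 + 9*U (F(U) = 9*(U + (3/2 - ½*5)) = 9*(U + (3/2 - 5/2)) = 9*(U - 1) = 9*(-1 + U) = -9 + 9*U)
F(f)/8955 = (-9 + 9*(-25))/8955 = (-9 - 225)*(1/8955) = -234*1/8955 = -26/995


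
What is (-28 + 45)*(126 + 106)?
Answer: 3944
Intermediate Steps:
(-28 + 45)*(126 + 106) = 17*232 = 3944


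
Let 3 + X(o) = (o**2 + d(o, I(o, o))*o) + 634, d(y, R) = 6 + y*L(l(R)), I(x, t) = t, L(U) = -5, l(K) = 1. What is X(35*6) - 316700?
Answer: -491209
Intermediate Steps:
d(y, R) = 6 - 5*y (d(y, R) = 6 + y*(-5) = 6 - 5*y)
X(o) = 631 + o**2 + o*(6 - 5*o) (X(o) = -3 + ((o**2 + (6 - 5*o)*o) + 634) = -3 + ((o**2 + o*(6 - 5*o)) + 634) = -3 + (634 + o**2 + o*(6 - 5*o)) = 631 + o**2 + o*(6 - 5*o))
X(35*6) - 316700 = (631 - 4*(35*6)**2 + 6*(35*6)) - 316700 = (631 - 4*210**2 + 6*210) - 316700 = (631 - 4*44100 + 1260) - 316700 = (631 - 176400 + 1260) - 316700 = -174509 - 316700 = -491209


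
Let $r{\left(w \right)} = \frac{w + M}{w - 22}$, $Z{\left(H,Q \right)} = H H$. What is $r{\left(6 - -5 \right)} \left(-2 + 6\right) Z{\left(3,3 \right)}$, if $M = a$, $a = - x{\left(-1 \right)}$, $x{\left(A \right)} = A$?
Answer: $- \frac{432}{11} \approx -39.273$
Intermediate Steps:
$Z{\left(H,Q \right)} = H^{2}$
$a = 1$ ($a = \left(-1\right) \left(-1\right) = 1$)
$M = 1$
$r{\left(w \right)} = \frac{1 + w}{-22 + w}$ ($r{\left(w \right)} = \frac{w + 1}{w - 22} = \frac{1 + w}{-22 + w}$)
$r{\left(6 - -5 \right)} \left(-2 + 6\right) Z{\left(3,3 \right)} = \frac{1 + \left(6 - -5\right)}{-22 + \left(6 - -5\right)} \left(-2 + 6\right) 3^{2} = \frac{1 + \left(6 + 5\right)}{-22 + \left(6 + 5\right)} 4 \cdot 9 = \frac{1 + 11}{-22 + 11} \cdot 36 = \frac{1}{-11} \cdot 12 \cdot 36 = \left(- \frac{1}{11}\right) 12 \cdot 36 = \left(- \frac{12}{11}\right) 36 = - \frac{432}{11}$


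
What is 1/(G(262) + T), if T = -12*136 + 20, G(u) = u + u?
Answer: -1/1088 ≈ -0.00091912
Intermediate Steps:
G(u) = 2*u
T = -1612 (T = -1632 + 20 = -1612)
1/(G(262) + T) = 1/(2*262 - 1612) = 1/(524 - 1612) = 1/(-1088) = -1/1088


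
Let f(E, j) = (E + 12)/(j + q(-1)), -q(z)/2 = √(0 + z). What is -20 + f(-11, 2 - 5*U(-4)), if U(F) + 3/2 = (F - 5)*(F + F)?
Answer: -9829742/491417 + 8*I/491417 ≈ -20.003 + 1.6279e-5*I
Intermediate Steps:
q(z) = -2*√z (q(z) = -2*√(0 + z) = -2*√z)
U(F) = -3/2 + 2*F*(-5 + F) (U(F) = -3/2 + (F - 5)*(F + F) = -3/2 + (-5 + F)*(2*F) = -3/2 + 2*F*(-5 + F))
f(E, j) = (12 + E)/(j - 2*I) (f(E, j) = (E + 12)/(j - 2*I) = (12 + E)/(j - 2*I))
-20 + f(-11, 2 - 5*U(-4)) = -20 + (12 - 11)/((2 - 5*(-3/2 - 10*(-4) + 2*(-4)²)) - 2*I) = -20 + 1/((2 - 5*(-3/2 + 40 + 2*16)) - 2*I) = -20 + 1/((2 - 5*(-3/2 + 40 + 32)) - 2*I) = -20 + 1/((2 - 5*141/2) - 2*I) = -20 + 1/((2 - 705/2) - 2*I) = -20 + 1/(-701/2 - 2*I) = -20 + (4*(-701/2 + 2*I)/491417)*1 = -20 + 4*(-701/2 + 2*I)/491417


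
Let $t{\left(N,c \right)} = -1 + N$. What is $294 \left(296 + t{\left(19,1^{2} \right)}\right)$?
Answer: $92316$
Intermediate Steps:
$294 \left(296 + t{\left(19,1^{2} \right)}\right) = 294 \left(296 + \left(-1 + 19\right)\right) = 294 \left(296 + 18\right) = 294 \cdot 314 = 92316$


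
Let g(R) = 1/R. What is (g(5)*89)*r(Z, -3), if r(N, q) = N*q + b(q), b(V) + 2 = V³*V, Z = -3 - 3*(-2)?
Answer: 1246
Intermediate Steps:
Z = 3 (Z = -3 + 6 = 3)
b(V) = -2 + V⁴ (b(V) = -2 + V³*V = -2 + V⁴)
r(N, q) = -2 + q⁴ + N*q (r(N, q) = N*q + (-2 + q⁴) = -2 + q⁴ + N*q)
(g(5)*89)*r(Z, -3) = (89/5)*(-2 + (-3)⁴ + 3*(-3)) = ((⅕)*89)*(-2 + 81 - 9) = (89/5)*70 = 1246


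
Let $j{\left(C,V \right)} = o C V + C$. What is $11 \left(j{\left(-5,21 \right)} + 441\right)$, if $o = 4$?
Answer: $176$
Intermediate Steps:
$j{\left(C,V \right)} = C + 4 C V$ ($j{\left(C,V \right)} = 4 C V + C = C + 4 C V$)
$11 \left(j{\left(-5,21 \right)} + 441\right) = 11 \left(- 5 \left(1 + 4 \cdot 21\right) + 441\right) = 11 \left(- 5 \left(1 + 84\right) + 441\right) = 11 \left(\left(-5\right) 85 + 441\right) = 11 \left(-425 + 441\right) = 11 \cdot 16 = 176$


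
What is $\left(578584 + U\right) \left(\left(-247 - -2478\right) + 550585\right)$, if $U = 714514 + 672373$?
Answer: $1086543816336$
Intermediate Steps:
$U = 1386887$
$\left(578584 + U\right) \left(\left(-247 - -2478\right) + 550585\right) = \left(578584 + 1386887\right) \left(\left(-247 - -2478\right) + 550585\right) = 1965471 \left(\left(-247 + 2478\right) + 550585\right) = 1965471 \left(2231 + 550585\right) = 1965471 \cdot 552816 = 1086543816336$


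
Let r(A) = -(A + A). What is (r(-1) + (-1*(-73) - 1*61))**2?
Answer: 196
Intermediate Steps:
r(A) = -2*A
(r(-1) + (-1*(-73) - 1*61))**2 = (-2*(-1) + (-1*(-73) - 1*61))**2 = (2 + (73 - 61))**2 = (2 + 12)**2 = 14**2 = 196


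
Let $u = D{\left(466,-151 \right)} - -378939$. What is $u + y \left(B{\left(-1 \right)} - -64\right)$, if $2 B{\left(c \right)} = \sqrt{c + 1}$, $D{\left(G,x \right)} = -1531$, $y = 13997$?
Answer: $1273216$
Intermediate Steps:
$B{\left(c \right)} = \frac{\sqrt{1 + c}}{2}$ ($B{\left(c \right)} = \frac{\sqrt{c + 1}}{2} = \frac{\sqrt{1 + c}}{2}$)
$u = 377408$ ($u = -1531 - -378939 = -1531 + 378939 = 377408$)
$u + y \left(B{\left(-1 \right)} - -64\right) = 377408 + 13997 \left(\frac{\sqrt{1 - 1}}{2} - -64\right) = 377408 + 13997 \left(\frac{\sqrt{0}}{2} + 64\right) = 377408 + 13997 \left(\frac{1}{2} \cdot 0 + 64\right) = 377408 + 13997 \left(0 + 64\right) = 377408 + 13997 \cdot 64 = 377408 + 895808 = 1273216$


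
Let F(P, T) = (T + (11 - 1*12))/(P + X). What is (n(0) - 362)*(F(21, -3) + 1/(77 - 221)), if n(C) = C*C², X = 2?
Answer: 108419/1656 ≈ 65.470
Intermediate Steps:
n(C) = C³
F(P, T) = (-1 + T)/(2 + P) (F(P, T) = (T + (11 - 1*12))/(P + 2) = (T + (11 - 12))/(2 + P) = (T - 1)/(2 + P) = (-1 + T)/(2 + P))
(n(0) - 362)*(F(21, -3) + 1/(77 - 221)) = (0³ - 362)*((-1 - 3)/(2 + 21) + 1/(77 - 221)) = (0 - 362)*(-4/23 + 1/(-144)) = -362*((1/23)*(-4) - 1/144) = -362*(-4/23 - 1/144) = -362*(-599/3312) = 108419/1656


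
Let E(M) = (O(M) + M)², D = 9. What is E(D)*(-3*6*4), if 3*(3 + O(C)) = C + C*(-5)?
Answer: -2592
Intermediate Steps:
O(C) = -3 - 4*C/3 (O(C) = -3 + (C + C*(-5))/3 = -3 + (C - 5*C)/3 = -3 + (-4*C)/3 = -3 - 4*C/3)
E(M) = (-3 - M/3)² (E(M) = ((-3 - 4*M/3) + M)² = (-3 - M/3)²)
E(D)*(-3*6*4) = ((9 + 9)²/9)*(-3*6*4) = ((⅑)*18²)*(-18*4) = ((⅑)*324)*(-72) = 36*(-72) = -2592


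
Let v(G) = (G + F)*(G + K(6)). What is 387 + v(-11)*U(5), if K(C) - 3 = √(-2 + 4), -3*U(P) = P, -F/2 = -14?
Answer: 1841/3 - 85*√2/3 ≈ 573.60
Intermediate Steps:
F = 28 (F = -2*(-14) = 28)
U(P) = -P/3
K(C) = 3 + √2 (K(C) = 3 + √(-2 + 4) = 3 + √2)
v(G) = (28 + G)*(3 + G + √2) (v(G) = (G + 28)*(G + (3 + √2)) = (28 + G)*(3 + G + √2))
387 + v(-11)*U(5) = 387 + (84 + (-11)² + 28*√2 + 31*(-11) - 11*√2)*(-⅓*5) = 387 + (84 + 121 + 28*√2 - 341 - 11*√2)*(-5/3) = 387 + (-136 + 17*√2)*(-5/3) = 387 + (680/3 - 85*√2/3) = 1841/3 - 85*√2/3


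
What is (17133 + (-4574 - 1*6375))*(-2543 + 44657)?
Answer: 260432976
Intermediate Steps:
(17133 + (-4574 - 1*6375))*(-2543 + 44657) = (17133 + (-4574 - 6375))*42114 = (17133 - 10949)*42114 = 6184*42114 = 260432976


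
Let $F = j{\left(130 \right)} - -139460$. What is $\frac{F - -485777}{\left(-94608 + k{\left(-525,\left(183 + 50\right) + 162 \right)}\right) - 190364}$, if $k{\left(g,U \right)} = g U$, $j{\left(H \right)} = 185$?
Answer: $- \frac{625422}{492347} \approx -1.2703$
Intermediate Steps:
$F = 139645$ ($F = 185 - -139460 = 185 + 139460 = 139645$)
$k{\left(g,U \right)} = U g$
$\frac{F - -485777}{\left(-94608 + k{\left(-525,\left(183 + 50\right) + 162 \right)}\right) - 190364} = \frac{139645 - -485777}{\left(-94608 + \left(\left(183 + 50\right) + 162\right) \left(-525\right)\right) - 190364} = \frac{139645 + 485777}{\left(-94608 + \left(233 + 162\right) \left(-525\right)\right) - 190364} = \frac{625422}{\left(-94608 + 395 \left(-525\right)\right) - 190364} = \frac{625422}{\left(-94608 - 207375\right) - 190364} = \frac{625422}{-301983 - 190364} = \frac{625422}{-492347} = 625422 \left(- \frac{1}{492347}\right) = - \frac{625422}{492347}$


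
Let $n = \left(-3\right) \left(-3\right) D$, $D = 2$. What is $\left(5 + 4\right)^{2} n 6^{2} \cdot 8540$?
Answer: $448247520$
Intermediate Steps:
$n = 18$ ($n = \left(-3\right) \left(-3\right) 2 = 9 \cdot 2 = 18$)
$\left(5 + 4\right)^{2} n 6^{2} \cdot 8540 = \left(5 + 4\right)^{2} \cdot 18 \cdot 6^{2} \cdot 8540 = 9^{2} \cdot 18 \cdot 36 \cdot 8540 = 81 \cdot 18 \cdot 36 \cdot 8540 = 1458 \cdot 36 \cdot 8540 = 52488 \cdot 8540 = 448247520$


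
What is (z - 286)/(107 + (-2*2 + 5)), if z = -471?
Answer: -757/108 ≈ -7.0093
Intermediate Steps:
(z - 286)/(107 + (-2*2 + 5)) = (-471 - 286)/(107 + (-2*2 + 5)) = -757/(107 + (-4 + 5)) = -757/(107 + 1) = -757/108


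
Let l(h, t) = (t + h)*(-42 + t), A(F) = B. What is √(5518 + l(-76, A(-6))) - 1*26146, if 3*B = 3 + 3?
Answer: -26146 + 3*√942 ≈ -26054.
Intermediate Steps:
B = 2 (B = (3 + 3)/3 = (⅓)*6 = 2)
A(F) = 2
l(h, t) = (-42 + t)*(h + t) (l(h, t) = (h + t)*(-42 + t) = (-42 + t)*(h + t))
√(5518 + l(-76, A(-6))) - 1*26146 = √(5518 + (2² - 42*(-76) - 42*2 - 76*2)) - 1*26146 = √(5518 + (4 + 3192 - 84 - 152)) - 26146 = √(5518 + 2960) - 26146 = √8478 - 26146 = 3*√942 - 26146 = -26146 + 3*√942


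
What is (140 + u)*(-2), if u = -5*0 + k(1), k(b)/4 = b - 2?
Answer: -272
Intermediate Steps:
k(b) = -8 + 4*b (k(b) = 4*(b - 2) = 4*(-2 + b) = -8 + 4*b)
u = -4 (u = -5*0 + (-8 + 4*1) = 0 + (-8 + 4) = 0 - 4 = -4)
(140 + u)*(-2) = (140 - 4)*(-2) = 136*(-2) = -272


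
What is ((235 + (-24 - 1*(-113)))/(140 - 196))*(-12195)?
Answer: 987795/14 ≈ 70557.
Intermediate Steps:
((235 + (-24 - 1*(-113)))/(140 - 196))*(-12195) = ((235 + (-24 + 113))/(-56))*(-12195) = ((235 + 89)*(-1/56))*(-12195) = (324*(-1/56))*(-12195) = -81/14*(-12195) = 987795/14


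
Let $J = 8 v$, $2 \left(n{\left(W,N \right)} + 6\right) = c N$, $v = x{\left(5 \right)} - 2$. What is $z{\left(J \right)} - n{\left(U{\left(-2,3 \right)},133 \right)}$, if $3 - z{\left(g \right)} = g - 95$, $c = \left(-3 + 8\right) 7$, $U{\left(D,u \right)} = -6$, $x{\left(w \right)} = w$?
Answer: $- \frac{4495}{2} \approx -2247.5$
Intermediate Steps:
$v = 3$ ($v = 5 - 2 = 3$)
$c = 35$ ($c = 5 \cdot 7 = 35$)
$n{\left(W,N \right)} = -6 + \frac{35 N}{2}$
$J = 24$ ($J = 8 \cdot 3 = 24$)
$z{\left(g \right)} = 98 - g$ ($z{\left(g \right)} = 3 - \left(g - 95\right) = 3 - \left(-95 + g\right) = 98 - g$)
$z{\left(J \right)} - n{\left(U{\left(-2,3 \right)},133 \right)} = \left(98 - 24\right) - \left(-6 + \frac{35}{2} \cdot 133\right) = \left(98 - 24\right) - \left(-6 + \frac{4655}{2}\right) = 74 - \frac{4643}{2} = - \frac{4495}{2}$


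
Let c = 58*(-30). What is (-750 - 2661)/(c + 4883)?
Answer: -3411/3143 ≈ -1.0853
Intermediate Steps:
c = -1740
(-750 - 2661)/(c + 4883) = (-750 - 2661)/(-1740 + 4883) = -3411/3143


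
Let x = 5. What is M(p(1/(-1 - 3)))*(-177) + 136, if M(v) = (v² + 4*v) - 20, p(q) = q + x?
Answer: -58889/16 ≈ -3680.6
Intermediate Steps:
p(q) = 5 + q (p(q) = q + 5 = 5 + q)
M(v) = -20 + v² + 4*v
M(p(1/(-1 - 3)))*(-177) + 136 = (-20 + (5 + 1/(-1 - 3))² + 4*(5 + 1/(-1 - 3)))*(-177) + 136 = (-20 + (5 + 1/(-4))² + 4*(5 + 1/(-4)))*(-177) + 136 = (-20 + (5 - ¼)² + 4*(5 - ¼))*(-177) + 136 = (-20 + (19/4)² + 4*(19/4))*(-177) + 136 = (-20 + 361/16 + 19)*(-177) + 136 = (345/16)*(-177) + 136 = -61065/16 + 136 = -58889/16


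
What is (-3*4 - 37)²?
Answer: 2401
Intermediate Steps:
(-3*4 - 37)² = (-1*12 - 37)² = (-12 - 37)² = (-49)² = 2401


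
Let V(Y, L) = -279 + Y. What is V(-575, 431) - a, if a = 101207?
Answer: -102061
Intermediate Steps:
V(-575, 431) - a = (-279 - 575) - 1*101207 = -854 - 101207 = -102061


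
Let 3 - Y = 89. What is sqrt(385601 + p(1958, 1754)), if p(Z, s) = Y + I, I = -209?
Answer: sqrt(385306) ≈ 620.73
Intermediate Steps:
Y = -86 (Y = 3 - 1*89 = 3 - 89 = -86)
p(Z, s) = -295 (p(Z, s) = -86 - 209 = -295)
sqrt(385601 + p(1958, 1754)) = sqrt(385601 - 295) = sqrt(385306)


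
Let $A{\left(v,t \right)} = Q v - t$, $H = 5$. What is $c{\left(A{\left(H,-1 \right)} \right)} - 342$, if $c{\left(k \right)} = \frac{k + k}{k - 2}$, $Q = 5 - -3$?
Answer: $- \frac{13256}{39} \approx -339.9$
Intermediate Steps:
$Q = 8$ ($Q = 5 + 3 = 8$)
$A{\left(v,t \right)} = - t + 8 v$ ($A{\left(v,t \right)} = 8 v - t = - t + 8 v$)
$c{\left(k \right)} = \frac{2 k}{-2 + k}$
$c{\left(A{\left(H,-1 \right)} \right)} - 342 = \frac{2 \left(\left(-1\right) \left(-1\right) + 8 \cdot 5\right)}{-2 + \left(\left(-1\right) \left(-1\right) + 8 \cdot 5\right)} - 342 = \frac{2 \left(1 + 40\right)}{-2 + \left(1 + 40\right)} - 342 = 2 \cdot 41 \frac{1}{-2 + 41} - 342 = 2 \cdot 41 \cdot \frac{1}{39} - 342 = \frac{82}{39} - 342 = - \frac{13256}{39}$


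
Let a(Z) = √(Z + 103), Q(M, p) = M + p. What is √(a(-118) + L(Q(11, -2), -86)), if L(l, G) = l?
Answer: √(9 + I*√15) ≈ 3.0658 + 0.63165*I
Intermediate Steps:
a(Z) = √(103 + Z)
√(a(-118) + L(Q(11, -2), -86)) = √(√(103 - 118) + (11 - 2)) = √(√(-15) + 9) = √(I*√15 + 9) = √(9 + I*√15)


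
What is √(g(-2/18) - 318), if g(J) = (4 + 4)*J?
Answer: I*√2870/3 ≈ 17.857*I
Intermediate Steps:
g(J) = 8*J
√(g(-2/18) - 318) = √(8*(-2/18) - 318) = √(8*(-2*1/18) - 318) = √(8*(-⅑) - 318) = √(-8/9 - 318) = √(-2870/9) = I*√2870/3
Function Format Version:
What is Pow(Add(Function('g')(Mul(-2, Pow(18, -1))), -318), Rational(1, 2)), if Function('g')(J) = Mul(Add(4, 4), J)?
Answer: Mul(Rational(1, 3), I, Pow(2870, Rational(1, 2))) ≈ Mul(17.857, I)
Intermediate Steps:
Function('g')(J) = Mul(8, J)
Pow(Add(Function('g')(Mul(-2, Pow(18, -1))), -318), Rational(1, 2)) = Pow(Add(Mul(8, Mul(-2, Pow(18, -1))), -318), Rational(1, 2)) = Pow(Add(Mul(8, Mul(-2, Rational(1, 18))), -318), Rational(1, 2)) = Pow(Add(Mul(8, Rational(-1, 9)), -318), Rational(1, 2)) = Pow(Add(Rational(-8, 9), -318), Rational(1, 2)) = Pow(Rational(-2870, 9), Rational(1, 2)) = Mul(Rational(1, 3), I, Pow(2870, Rational(1, 2)))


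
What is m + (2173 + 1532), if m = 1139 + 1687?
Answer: 6531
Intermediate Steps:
m = 2826
m + (2173 + 1532) = 2826 + (2173 + 1532) = 2826 + 3705 = 6531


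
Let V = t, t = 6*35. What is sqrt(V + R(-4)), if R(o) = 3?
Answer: sqrt(213) ≈ 14.595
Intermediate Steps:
t = 210
V = 210
sqrt(V + R(-4)) = sqrt(210 + 3) = sqrt(213)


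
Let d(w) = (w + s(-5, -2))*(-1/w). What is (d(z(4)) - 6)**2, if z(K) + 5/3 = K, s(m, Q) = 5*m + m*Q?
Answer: 16/49 ≈ 0.32653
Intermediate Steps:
s(m, Q) = 5*m + Q*m
z(K) = -5/3 + K
d(w) = -(-15 + w)/w (d(w) = (w - 5*(5 - 2))*(-1/w) = (w - 5*3)*(-1/w) = (w - 15)*(-1/w) = (-15 + w)*(-1/w) = -(-15 + w)/w)
(d(z(4)) - 6)**2 = ((15 - (-5/3 + 4))/(-5/3 + 4) - 6)**2 = ((15 - 1*7/3)/(7/3) - 6)**2 = (3*(15 - 7/3)/7 - 6)**2 = ((3/7)*(38/3) - 6)**2 = (38/7 - 6)**2 = (-4/7)**2 = 16/49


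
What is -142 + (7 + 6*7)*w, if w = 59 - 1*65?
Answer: -436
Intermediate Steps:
w = -6 (w = 59 - 65 = -6)
-142 + (7 + 6*7)*w = -142 + (7 + 6*7)*(-6) = -142 + (7 + 42)*(-6) = -142 + 49*(-6) = -142 - 294 = -436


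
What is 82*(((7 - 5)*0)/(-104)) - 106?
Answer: -106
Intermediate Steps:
82*(((7 - 5)*0)/(-104)) - 106 = 82*((2*0)*(-1/104)) - 106 = 82*(0*(-1/104)) - 106 = 82*0 - 106 = 0 - 106 = -106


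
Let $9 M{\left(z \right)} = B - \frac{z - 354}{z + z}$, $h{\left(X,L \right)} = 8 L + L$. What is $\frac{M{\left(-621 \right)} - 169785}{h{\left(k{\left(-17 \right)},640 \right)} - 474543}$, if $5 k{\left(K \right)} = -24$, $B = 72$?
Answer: $\frac{632589427}{1746685458} \approx 0.36217$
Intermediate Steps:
$k{\left(K \right)} = - \frac{24}{5}$ ($k{\left(K \right)} = \frac{1}{5} \left(-24\right) = - \frac{24}{5}$)
$h{\left(X,L \right)} = 9 L$
$M{\left(z \right)} = 8 - \frac{-354 + z}{18 z}$ ($M{\left(z \right)} = \frac{72 - \frac{z - 354}{z + z}}{9} = \frac{72 - \frac{-354 + z}{2 z}}{9} = 8 - \frac{-354 + z}{18 z}$)
$\frac{M{\left(-621 \right)} - 169785}{h{\left(k{\left(-17 \right)},640 \right)} - 474543} = \frac{\frac{354 + 143 \left(-621\right)}{18 \left(-621\right)} - 169785}{9 \cdot 640 - 474543} = \frac{\frac{1}{18} \left(- \frac{1}{621}\right) \left(354 - 88803\right) - 169785}{5760 - 474543} = \frac{\frac{1}{18} \left(- \frac{1}{621}\right) \left(-88449\right) - 169785}{-468783} = \left(\frac{29483}{3726} - 169785\right) \left(- \frac{1}{468783}\right) = \left(- \frac{632589427}{3726}\right) \left(- \frac{1}{468783}\right) = \frac{632589427}{1746685458}$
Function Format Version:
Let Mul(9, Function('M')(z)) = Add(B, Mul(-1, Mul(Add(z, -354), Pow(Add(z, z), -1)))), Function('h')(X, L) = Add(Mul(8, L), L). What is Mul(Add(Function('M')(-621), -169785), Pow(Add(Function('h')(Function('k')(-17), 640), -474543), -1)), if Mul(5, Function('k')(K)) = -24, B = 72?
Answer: Rational(632589427, 1746685458) ≈ 0.36217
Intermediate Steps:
Function('k')(K) = Rational(-24, 5) (Function('k')(K) = Mul(Rational(1, 5), -24) = Rational(-24, 5))
Function('h')(X, L) = Mul(9, L)
Function('M')(z) = Add(8, Mul(Rational(-1, 18), Pow(z, -1), Add(-354, z))) (Function('M')(z) = Mul(Rational(1, 9), Add(72, Mul(-1, Mul(Add(z, -354), Pow(Add(z, z), -1))))) = Mul(Rational(1, 9), Add(72, Mul(-1, Mul(Add(-354, z), Pow(Mul(2, z), -1))))) = Mul(Rational(1, 9), Add(72, Mul(-1, Mul(Add(-354, z), Mul(Rational(1, 2), Pow(z, -1)))))) = Mul(Rational(1, 9), Add(72, Mul(-1, Mul(Rational(1, 2), Pow(z, -1), Add(-354, z))))) = Mul(Rational(1, 9), Add(72, Mul(Rational(-1, 2), Pow(z, -1), Add(-354, z)))) = Add(8, Mul(Rational(-1, 18), Pow(z, -1), Add(-354, z))))
Mul(Add(Function('M')(-621), -169785), Pow(Add(Function('h')(Function('k')(-17), 640), -474543), -1)) = Mul(Add(Mul(Rational(1, 18), Pow(-621, -1), Add(354, Mul(143, -621))), -169785), Pow(Add(Mul(9, 640), -474543), -1)) = Mul(Add(Mul(Rational(1, 18), Rational(-1, 621), Add(354, -88803)), -169785), Pow(Add(5760, -474543), -1)) = Mul(Add(Mul(Rational(1, 18), Rational(-1, 621), -88449), -169785), Pow(-468783, -1)) = Mul(Add(Rational(29483, 3726), -169785), Rational(-1, 468783)) = Mul(Rational(-632589427, 3726), Rational(-1, 468783)) = Rational(632589427, 1746685458)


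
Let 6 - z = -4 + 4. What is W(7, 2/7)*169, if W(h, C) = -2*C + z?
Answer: 6422/7 ≈ 917.43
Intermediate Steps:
z = 6 (z = 6 - (-4 + 4) = 6 - 1*0 = 6 + 0 = 6)
W(h, C) = 6 - 2*C (W(h, C) = -2*C + 6 = 6 - 2*C)
W(7, 2/7)*169 = (6 - 4/7)*169 = (38/7)*169 = 6422/7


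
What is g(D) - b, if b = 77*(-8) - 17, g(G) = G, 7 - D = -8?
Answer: 648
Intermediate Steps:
D = 15 (D = 7 - 1*(-8) = 7 + 8 = 15)
b = -633 (b = -616 - 17 = -633)
g(D) - b = 15 - 1*(-633) = 15 + 633 = 648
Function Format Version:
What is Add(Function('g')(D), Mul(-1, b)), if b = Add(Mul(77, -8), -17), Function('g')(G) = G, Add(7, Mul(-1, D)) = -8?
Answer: 648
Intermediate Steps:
D = 15 (D = Add(7, Mul(-1, -8)) = Add(7, 8) = 15)
b = -633 (b = Add(-616, -17) = -633)
Add(Function('g')(D), Mul(-1, b)) = Add(15, Mul(-1, -633)) = Add(15, 633) = 648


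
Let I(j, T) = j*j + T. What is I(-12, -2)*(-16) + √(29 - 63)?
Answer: -2272 + I*√34 ≈ -2272.0 + 5.831*I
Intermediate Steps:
I(j, T) = T + j² (I(j, T) = j² + T = T + j²)
I(-12, -2)*(-16) + √(29 - 63) = (-2 + (-12)²)*(-16) + √(29 - 63) = (-2 + 144)*(-16) + √(-34) = 142*(-16) + I*√34 = -2272 + I*√34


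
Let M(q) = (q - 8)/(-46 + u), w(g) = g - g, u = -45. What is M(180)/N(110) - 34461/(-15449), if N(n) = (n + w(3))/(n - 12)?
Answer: 862717/1578005 ≈ 0.54671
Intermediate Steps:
w(g) = 0
M(q) = 8/91 - q/91 (M(q) = (q - 8)/(-46 - 45) = (-8 + q)/(-91) = (-8 + q)*(-1/91) = 8/91 - q/91)
N(n) = n/(-12 + n) (N(n) = (n + 0)/(n - 12) = n/(-12 + n))
M(180)/N(110) - 34461/(-15449) = (8/91 - 1/91*180)/((110/(-12 + 110))) - 34461/(-15449) = (8/91 - 180/91)/((110/98)) - 34461*(-1/15449) = -172/(91*(110*(1/98))) + 4923/2207 = -172/(91*55/49) + 4923/2207 = -172/91*49/55 + 4923/2207 = -1204/715 + 4923/2207 = 862717/1578005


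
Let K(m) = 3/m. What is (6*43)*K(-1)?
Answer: -774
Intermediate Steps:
(6*43)*K(-1) = (6*43)*(3/(-1)) = 258*(3*(-1)) = 258*(-3) = -774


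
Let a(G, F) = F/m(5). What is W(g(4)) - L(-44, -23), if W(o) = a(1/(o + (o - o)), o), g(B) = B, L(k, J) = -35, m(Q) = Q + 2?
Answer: 249/7 ≈ 35.571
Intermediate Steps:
m(Q) = 2 + Q
a(G, F) = F/7 (a(G, F) = F/(2 + 5) = F/7)
W(o) = o/7
W(g(4)) - L(-44, -23) = (⅐)*4 - 1*(-35) = 4/7 + 35 = 249/7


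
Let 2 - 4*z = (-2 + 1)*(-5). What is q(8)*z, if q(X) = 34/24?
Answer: -17/16 ≈ -1.0625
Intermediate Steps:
q(X) = 17/12 (q(X) = 34*(1/24) = 17/12)
z = -3/4 (z = 1/2 - (-2 + 1)*(-5)/4 = 1/2 - (-1)*(-5)/4 = 1/2 - 1/4*5 = 1/2 - 5/4 = -3/4 ≈ -0.75000)
q(8)*z = (17/12)*(-3/4) = -17/16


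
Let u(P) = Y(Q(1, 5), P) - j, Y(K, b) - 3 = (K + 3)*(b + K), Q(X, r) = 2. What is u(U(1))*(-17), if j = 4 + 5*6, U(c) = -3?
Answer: 612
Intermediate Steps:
Y(K, b) = 3 + (3 + K)*(K + b) (Y(K, b) = 3 + (K + 3)*(b + K) = 3 + (3 + K)*(K + b))
j = 34 (j = 4 + 30 = 34)
u(P) = -21 + 5*P (u(P) = (3 + 2² + 3*2 + 3*P + 2*P) - 1*34 = (3 + 4 + 6 + 3*P + 2*P) - 34 = (13 + 5*P) - 34 = -21 + 5*P)
u(U(1))*(-17) = (-21 + 5*(-3))*(-17) = (-21 - 15)*(-17) = -36*(-17) = 612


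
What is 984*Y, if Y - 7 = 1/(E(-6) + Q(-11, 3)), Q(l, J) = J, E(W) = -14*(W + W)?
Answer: 392944/57 ≈ 6893.8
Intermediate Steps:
E(W) = -28*W
Y = 1198/171 (Y = 7 + 1/(-28*(-6) + 3) = 7 + 1/(168 + 3) = 7 + 1/171 = 1198/171 ≈ 7.0058)
984*Y = 984*(1198/171) = 392944/57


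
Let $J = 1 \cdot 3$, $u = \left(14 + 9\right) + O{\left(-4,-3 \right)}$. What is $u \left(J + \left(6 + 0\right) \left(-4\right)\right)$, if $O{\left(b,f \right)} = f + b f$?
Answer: $-672$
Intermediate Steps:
$u = 32$ ($u = \left(14 + 9\right) - 3 \left(1 - 4\right) = 23 - -9 = 23 + 9 = 32$)
$J = 3$
$u \left(J + \left(6 + 0\right) \left(-4\right)\right) = 32 \left(3 + \left(6 + 0\right) \left(-4\right)\right) = 32 \left(3 + 6 \left(-4\right)\right) = 32 \left(3 - 24\right) = 32 \left(-21\right) = -672$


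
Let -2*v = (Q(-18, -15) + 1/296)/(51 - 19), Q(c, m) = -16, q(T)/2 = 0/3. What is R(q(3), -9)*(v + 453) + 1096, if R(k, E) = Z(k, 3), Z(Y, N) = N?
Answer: 46521725/18944 ≈ 2455.8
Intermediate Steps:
q(T) = 0 (q(T) = 2*(0/3) = 2*(0*(⅓)) = 2*0 = 0)
v = 4735/18944 (v = -(-16 + 1/296)/(2*(51 - 19)) = -(-16 + 1/296)/(2*32) = -(-4735)/(592*32) = -½*(-4735/9472) = 4735/18944 ≈ 0.24995)
R(k, E) = 3
R(q(3), -9)*(v + 453) + 1096 = 3*(4735/18944 + 453) + 1096 = 3*(8586367/18944) + 1096 = 25759101/18944 + 1096 = 46521725/18944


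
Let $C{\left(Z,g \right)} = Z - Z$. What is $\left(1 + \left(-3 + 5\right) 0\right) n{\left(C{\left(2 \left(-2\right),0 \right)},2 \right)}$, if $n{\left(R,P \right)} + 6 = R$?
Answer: $-6$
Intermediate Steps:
$C{\left(Z,g \right)} = 0$
$n{\left(R,P \right)} = -6 + R$
$\left(1 + \left(-3 + 5\right) 0\right) n{\left(C{\left(2 \left(-2\right),0 \right)},2 \right)} = \left(1 + \left(-3 + 5\right) 0\right) \left(-6 + 0\right) = \left(1 + 2 \cdot 0\right) \left(-6\right) = \left(1 + 0\right) \left(-6\right) = 1 \left(-6\right) = -6$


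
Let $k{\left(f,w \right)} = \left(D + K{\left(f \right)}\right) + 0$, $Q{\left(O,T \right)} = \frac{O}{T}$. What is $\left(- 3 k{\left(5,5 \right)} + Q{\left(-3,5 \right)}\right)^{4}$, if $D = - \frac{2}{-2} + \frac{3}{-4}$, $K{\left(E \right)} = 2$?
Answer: $\frac{466948881}{160000} \approx 2918.4$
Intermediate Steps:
$D = \frac{1}{4}$ ($D = \left(-2\right) \left(- \frac{1}{2}\right) + 3 \left(- \frac{1}{4}\right) = 1 - \frac{3}{4} = \frac{1}{4} \approx 0.25$)
$k{\left(f,w \right)} = \frac{9}{4}$ ($k{\left(f,w \right)} = \left(\frac{1}{4} + 2\right) + 0 = \frac{9}{4} + 0 = \frac{9}{4}$)
$\left(- 3 k{\left(5,5 \right)} + Q{\left(-3,5 \right)}\right)^{4} = \left(\left(-3\right) \frac{9}{4} - \frac{3}{5}\right)^{4} = \left(- \frac{27}{4} - \frac{3}{5}\right)^{4} = \left(- \frac{147}{20}\right)^{4} = \frac{466948881}{160000}$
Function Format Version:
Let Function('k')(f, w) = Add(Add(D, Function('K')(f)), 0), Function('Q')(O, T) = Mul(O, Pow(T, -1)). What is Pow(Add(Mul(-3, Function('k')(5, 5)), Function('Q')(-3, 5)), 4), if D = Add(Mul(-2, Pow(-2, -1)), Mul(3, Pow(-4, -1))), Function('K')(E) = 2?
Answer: Rational(466948881, 160000) ≈ 2918.4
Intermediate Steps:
D = Rational(1, 4) (D = Add(Mul(-2, Rational(-1, 2)), Mul(3, Rational(-1, 4))) = Add(1, Rational(-3, 4)) = Rational(1, 4) ≈ 0.25000)
Function('k')(f, w) = Rational(9, 4) (Function('k')(f, w) = Add(Add(Rational(1, 4), 2), 0) = Add(Rational(9, 4), 0) = Rational(9, 4))
Pow(Add(Mul(-3, Function('k')(5, 5)), Function('Q')(-3, 5)), 4) = Pow(Add(Mul(-3, Rational(9, 4)), Mul(-3, Pow(5, -1))), 4) = Pow(Add(Rational(-27, 4), Mul(-3, Rational(1, 5))), 4) = Pow(Add(Rational(-27, 4), Rational(-3, 5)), 4) = Pow(Rational(-147, 20), 4) = Rational(466948881, 160000)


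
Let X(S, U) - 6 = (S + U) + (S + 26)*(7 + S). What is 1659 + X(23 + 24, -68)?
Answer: 5586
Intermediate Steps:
X(S, U) = 6 + S + U + (7 + S)*(26 + S) (X(S, U) = 6 + ((S + U) + (S + 26)*(7 + S)) = 6 + ((S + U) + (26 + S)*(7 + S)) = 6 + ((S + U) + (7 + S)*(26 + S)) = 6 + (S + U + (7 + S)*(26 + S)) = 6 + S + U + (7 + S)*(26 + S))
1659 + X(23 + 24, -68) = 1659 + (188 - 68 + (23 + 24)**2 + 34*(23 + 24)) = 1659 + (188 - 68 + 47**2 + 34*47) = 1659 + (188 - 68 + 2209 + 1598) = 1659 + 3927 = 5586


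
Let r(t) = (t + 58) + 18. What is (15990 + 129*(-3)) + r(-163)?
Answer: 15516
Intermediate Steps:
r(t) = 76 + t (r(t) = (58 + t) + 18 = 76 + t)
(15990 + 129*(-3)) + r(-163) = (15990 + 129*(-3)) + (76 - 163) = (15990 - 387) - 87 = 15603 - 87 = 15516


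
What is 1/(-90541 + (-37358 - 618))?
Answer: -1/128517 ≈ -7.7811e-6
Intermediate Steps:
1/(-90541 + (-37358 - 618)) = 1/(-90541 - 37976) = 1/(-128517) = -1/128517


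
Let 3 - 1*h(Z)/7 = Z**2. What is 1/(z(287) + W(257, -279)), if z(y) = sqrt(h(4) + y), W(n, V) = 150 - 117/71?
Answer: 71/11527 ≈ 0.0061595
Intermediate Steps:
W(n, V) = 10533/71 (W(n, V) = 150 - 117*1/71 = 150 - 117/71 = 10533/71)
h(Z) = 21 - 7*Z**2
z(y) = sqrt(-91 + y) (z(y) = sqrt((21 - 7*4**2) + y) = sqrt((21 - 7*16) + y) = sqrt((21 - 112) + y) = sqrt(-91 + y))
1/(z(287) + W(257, -279)) = 1/(sqrt(-91 + 287) + 10533/71) = 1/(sqrt(196) + 10533/71) = 1/(14 + 10533/71) = 1/(11527/71) = 71/11527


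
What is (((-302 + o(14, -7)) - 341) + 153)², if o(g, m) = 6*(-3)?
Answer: 258064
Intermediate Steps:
o(g, m) = -18
(((-302 + o(14, -7)) - 341) + 153)² = (((-302 - 18) - 341) + 153)² = ((-320 - 341) + 153)² = (-661 + 153)² = (-508)² = 258064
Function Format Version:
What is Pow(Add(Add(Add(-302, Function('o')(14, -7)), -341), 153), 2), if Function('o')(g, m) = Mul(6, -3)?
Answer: 258064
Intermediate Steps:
Function('o')(g, m) = -18
Pow(Add(Add(Add(-302, Function('o')(14, -7)), -341), 153), 2) = Pow(Add(Add(Add(-302, -18), -341), 153), 2) = Pow(Add(Add(-320, -341), 153), 2) = Pow(Add(-661, 153), 2) = Pow(-508, 2) = 258064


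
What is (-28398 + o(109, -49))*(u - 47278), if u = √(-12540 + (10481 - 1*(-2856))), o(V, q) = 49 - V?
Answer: 1345437324 - 28458*√797 ≈ 1.3446e+9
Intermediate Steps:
u = √797 (u = √(-12540 + (10481 + 2856)) = √(-12540 + 13337) = √797 ≈ 28.231)
(-28398 + o(109, -49))*(u - 47278) = (-28398 + (49 - 1*109))*(√797 - 47278) = (-28398 + (49 - 109))*(-47278 + √797) = (-28398 - 60)*(-47278 + √797) = -28458*(-47278 + √797) = 1345437324 - 28458*√797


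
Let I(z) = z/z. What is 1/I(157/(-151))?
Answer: 1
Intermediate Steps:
I(z) = 1
1/I(157/(-151)) = 1/1 = 1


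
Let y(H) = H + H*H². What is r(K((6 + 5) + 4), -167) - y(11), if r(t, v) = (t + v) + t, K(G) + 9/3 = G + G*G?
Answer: -1035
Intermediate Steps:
K(G) = -3 + G + G² (K(G) = -3 + (G + G*G) = -3 + (G + G²) = -3 + G + G²)
r(t, v) = v + 2*t
y(H) = H + H³
r(K((6 + 5) + 4), -167) - y(11) = (-167 + 2*(-3 + ((6 + 5) + 4) + ((6 + 5) + 4)²)) - (11 + 11³) = (-167 + 2*(-3 + (11 + 4) + (11 + 4)²)) - (11 + 1331) = (-167 + 2*(-3 + 15 + 15²)) - 1*1342 = (-167 + 2*(-3 + 15 + 225)) - 1342 = (-167 + 2*237) - 1342 = (-167 + 474) - 1342 = 307 - 1342 = -1035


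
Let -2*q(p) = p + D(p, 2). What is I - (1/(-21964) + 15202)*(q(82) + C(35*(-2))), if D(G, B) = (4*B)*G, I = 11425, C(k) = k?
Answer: 146831601853/21964 ≈ 6.6851e+6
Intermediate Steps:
D(G, B) = 4*B*G
q(p) = -9*p/2 (q(p) = -(p + 4*2*p)/2 = -(p + 8*p)/2 = -9*p/2)
I - (1/(-21964) + 15202)*(q(82) + C(35*(-2))) = 11425 - (1/(-21964) + 15202)*(-9/2*82 + 35*(-2)) = 11425 - (-1/21964 + 15202)*(-369 - 70) = 11425 - 333896727*(-439)/21964 = 11425 - 1*(-146580663153/21964) = 11425 + 146580663153/21964 = 146831601853/21964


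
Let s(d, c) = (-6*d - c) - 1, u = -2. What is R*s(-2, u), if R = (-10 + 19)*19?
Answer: 2223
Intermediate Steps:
s(d, c) = -1 - c - 6*d (s(d, c) = (-c - 6*d) - 1 = -1 - c - 6*d)
R = 171 (R = 9*19 = 171)
R*s(-2, u) = 171*(-1 - 1*(-2) - 6*(-2)) = 171*(-1 + 2 + 12) = 171*13 = 2223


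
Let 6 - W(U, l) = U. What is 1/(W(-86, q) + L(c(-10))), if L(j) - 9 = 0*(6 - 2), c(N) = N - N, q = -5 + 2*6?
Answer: 1/101 ≈ 0.0099010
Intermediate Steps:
q = 7 (q = -5 + 12 = 7)
W(U, l) = 6 - U
c(N) = 0
L(j) = 9 (L(j) = 9 + 0*(6 - 2) = 9 + 0*4 = 9 + 0 = 9)
1/(W(-86, q) + L(c(-10))) = 1/((6 - 1*(-86)) + 9) = 1/((6 + 86) + 9) = 1/(92 + 9) = 1/101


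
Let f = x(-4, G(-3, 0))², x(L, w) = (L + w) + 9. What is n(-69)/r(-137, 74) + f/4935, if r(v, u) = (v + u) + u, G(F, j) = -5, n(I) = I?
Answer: -69/11 ≈ -6.2727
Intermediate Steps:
x(L, w) = 9 + L + w
r(v, u) = v + 2*u (r(v, u) = (u + v) + u = v + 2*u)
f = 0 (f = (9 - 4 - 5)² = 0² = 0)
n(-69)/r(-137, 74) + f/4935 = -69/(-137 + 2*74) + 0/4935 = -69/(-137 + 148) + 0*(1/4935) = -69/11 + 0 = -69/11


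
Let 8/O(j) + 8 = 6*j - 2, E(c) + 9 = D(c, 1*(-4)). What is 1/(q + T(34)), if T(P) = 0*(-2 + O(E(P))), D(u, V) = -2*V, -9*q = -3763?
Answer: 9/3763 ≈ 0.0023917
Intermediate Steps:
q = 3763/9 (q = -⅑*(-3763) = 3763/9 ≈ 418.11)
E(c) = -1 (E(c) = -9 - 2*(-4) = -9 + 8 = -1)
O(j) = 8/(-10 + 6*j) (O(j) = 8/(-8 + (6*j - 2)) = 8/(-8 + (-2 + 6*j)) = 8/(-10 + 6*j))
T(P) = 0 (T(P) = 0*(-2 + 4/(-5 + 3*(-1))) = 0*(-2 + 4/(-5 - 3)) = 0*(-2 + 4/(-8)) = 0*(-2 + 4*(-⅛)) = 0*(-2 - ½) = 0*(-5/2) = 0)
1/(q + T(34)) = 1/(3763/9 + 0) = 1/(3763/9) = 9/3763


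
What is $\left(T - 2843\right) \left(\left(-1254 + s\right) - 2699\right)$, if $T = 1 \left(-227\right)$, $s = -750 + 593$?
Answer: $12617700$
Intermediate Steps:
$s = -157$
$T = -227$
$\left(T - 2843\right) \left(\left(-1254 + s\right) - 2699\right) = \left(-227 - 2843\right) \left(\left(-1254 - 157\right) - 2699\right) = - 3070 \left(-1411 - 2699\right) = \left(-3070\right) \left(-4110\right) = 12617700$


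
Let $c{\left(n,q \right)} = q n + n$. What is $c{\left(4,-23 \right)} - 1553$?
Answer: $-1641$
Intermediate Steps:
$c{\left(n,q \right)} = n + n q$ ($c{\left(n,q \right)} = n q + n = n + n q$)
$c{\left(4,-23 \right)} - 1553 = 4 \left(1 - 23\right) - 1553 = 4 \left(-22\right) - 1553 = -88 - 1553 = -1641$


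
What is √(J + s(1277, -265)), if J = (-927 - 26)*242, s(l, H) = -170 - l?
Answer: I*√232073 ≈ 481.74*I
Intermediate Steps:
J = -230626 (J = -953*242 = -230626)
√(J + s(1277, -265)) = √(-230626 + (-170 - 1*1277)) = √(-230626 + (-170 - 1277)) = √(-230626 - 1447) = √(-232073) = I*√232073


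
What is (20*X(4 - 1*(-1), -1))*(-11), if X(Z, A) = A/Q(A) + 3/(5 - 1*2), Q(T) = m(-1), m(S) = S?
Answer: -440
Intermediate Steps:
Q(T) = -1
X(Z, A) = 1 - A (X(Z, A) = A/(-1) + 3/(5 - 1*2) = A*(-1) + 3/(5 - 2) = -A + 3/3 = -A + 3*(1/3) = -A + 1 = 1 - A)
(20*X(4 - 1*(-1), -1))*(-11) = (20*(1 - 1*(-1)))*(-11) = (20*(1 + 1))*(-11) = (20*2)*(-11) = 40*(-11) = -440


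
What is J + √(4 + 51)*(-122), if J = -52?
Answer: -52 - 122*√55 ≈ -956.78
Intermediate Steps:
J + √(4 + 51)*(-122) = -52 + √(4 + 51)*(-122) = -52 + √55*(-122) = -52 - 122*√55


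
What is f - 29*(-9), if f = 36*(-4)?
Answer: 117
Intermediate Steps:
f = -144
f - 29*(-9) = -144 - 29*(-9) = -144 + 261 = 117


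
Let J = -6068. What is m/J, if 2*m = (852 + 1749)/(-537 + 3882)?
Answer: -867/13531640 ≈ -6.4072e-5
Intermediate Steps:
m = 867/2230 (m = ((852 + 1749)/(-537 + 3882))/2 = (2601/3345)/2 = (2601*(1/3345))/2 = (½)*(867/1115) = 867/2230 ≈ 0.38879)
m/J = (867/2230)/(-6068) = (867/2230)*(-1/6068) = -867/13531640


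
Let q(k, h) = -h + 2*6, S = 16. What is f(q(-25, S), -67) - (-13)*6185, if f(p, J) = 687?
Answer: 81092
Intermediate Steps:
q(k, h) = 12 - h (q(k, h) = -h + 12 = 12 - h)
f(q(-25, S), -67) - (-13)*6185 = 687 - (-13)*6185 = 687 - 1*(-80405) = 687 + 80405 = 81092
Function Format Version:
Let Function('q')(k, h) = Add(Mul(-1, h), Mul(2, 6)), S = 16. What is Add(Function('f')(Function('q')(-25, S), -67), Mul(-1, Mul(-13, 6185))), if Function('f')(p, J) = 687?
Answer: 81092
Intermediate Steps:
Function('q')(k, h) = Add(12, Mul(-1, h)) (Function('q')(k, h) = Add(Mul(-1, h), 12) = Add(12, Mul(-1, h)))
Add(Function('f')(Function('q')(-25, S), -67), Mul(-1, Mul(-13, 6185))) = Add(687, Mul(-1, Mul(-13, 6185))) = Add(687, Mul(-1, -80405)) = Add(687, 80405) = 81092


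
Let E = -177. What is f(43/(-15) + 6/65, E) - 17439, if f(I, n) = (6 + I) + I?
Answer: -3400517/195 ≈ -17439.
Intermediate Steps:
f(I, n) = 6 + 2*I
f(43/(-15) + 6/65, E) - 17439 = (6 + 2*(43/(-15) + 6/65)) - 17439 = (6 + 2*(43*(-1/15) + 6*(1/65))) - 17439 = (6 + 2*(-43/15 + 6/65)) - 17439 = (6 + 2*(-541/195)) - 17439 = (6 - 1082/195) - 17439 = 88/195 - 17439 = -3400517/195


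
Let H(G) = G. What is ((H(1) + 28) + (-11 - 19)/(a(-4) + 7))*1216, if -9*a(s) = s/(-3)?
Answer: 1107776/37 ≈ 29940.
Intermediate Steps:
a(s) = s/27 (a(s) = -s/(9*(-3)) = -s*(-1)/(9*3) = -(-1)*s/27 = s/27)
((H(1) + 28) + (-11 - 19)/(a(-4) + 7))*1216 = ((1 + 28) + (-11 - 19)/((1/27)*(-4) + 7))*1216 = (29 - 30/(-4/27 + 7))*1216 = (29 - 30/185/27)*1216 = (29 - 30*27/185)*1216 = (29 - 162/37)*1216 = (911/37)*1216 = 1107776/37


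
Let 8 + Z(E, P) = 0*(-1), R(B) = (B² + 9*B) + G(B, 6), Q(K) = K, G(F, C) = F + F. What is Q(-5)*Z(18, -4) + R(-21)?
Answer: 250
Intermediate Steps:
G(F, C) = 2*F
R(B) = B² + 11*B (R(B) = (B² + 9*B) + 2*B = B² + 11*B)
Z(E, P) = -8 (Z(E, P) = -8 + 0*(-1) = -8 + 0 = -8)
Q(-5)*Z(18, -4) + R(-21) = -5*(-8) - 21*(11 - 21) = 40 - 21*(-10) = 40 + 210 = 250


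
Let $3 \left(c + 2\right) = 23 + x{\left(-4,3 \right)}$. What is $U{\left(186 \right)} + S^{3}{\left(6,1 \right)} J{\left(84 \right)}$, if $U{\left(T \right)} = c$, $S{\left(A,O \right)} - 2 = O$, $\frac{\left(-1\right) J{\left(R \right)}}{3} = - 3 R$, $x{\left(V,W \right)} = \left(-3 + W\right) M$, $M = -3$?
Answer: $\frac{61253}{3} \approx 20418.0$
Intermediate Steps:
$x{\left(V,W \right)} = 9 - 3 W$ ($x{\left(V,W \right)} = \left(-3 + W\right) \left(-3\right) = 9 - 3 W$)
$J{\left(R \right)} = 9 R$ ($J{\left(R \right)} = - 3 \left(- 3 R\right) = 9 R$)
$S{\left(A,O \right)} = 2 + O$
$c = \frac{17}{3}$ ($c = -2 + \frac{23 + \left(9 - 9\right)}{3} = -2 + \frac{23 + 0}{3} = -2 + \frac{1}{3} \cdot 23 = -2 + \frac{23}{3} = \frac{17}{3} \approx 5.6667$)
$U{\left(T \right)} = \frac{17}{3}$
$U{\left(186 \right)} + S^{3}{\left(6,1 \right)} J{\left(84 \right)} = \frac{17}{3} + \left(2 + 1\right)^{3} \cdot 9 \cdot 84 = \frac{17}{3} + 3^{3} \cdot 756 = \frac{17}{3} + 27 \cdot 756 = \frac{17}{3} + 20412 = \frac{61253}{3}$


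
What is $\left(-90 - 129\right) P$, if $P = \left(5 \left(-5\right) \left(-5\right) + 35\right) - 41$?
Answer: $-26061$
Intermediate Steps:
$P = 119$ ($P = \left(\left(-25\right) \left(-5\right) + 35\right) - 41 = \left(125 + 35\right) - 41 = 160 - 41 = 119$)
$\left(-90 - 129\right) P = \left(-90 - 129\right) 119 = \left(-219\right) 119 = -26061$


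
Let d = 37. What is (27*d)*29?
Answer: 28971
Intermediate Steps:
(27*d)*29 = (27*37)*29 = 999*29 = 28971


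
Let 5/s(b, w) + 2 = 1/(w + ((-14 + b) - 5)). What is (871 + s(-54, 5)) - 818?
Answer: 6921/137 ≈ 50.518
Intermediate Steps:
s(b, w) = 5/(-2 + 1/(-19 + b + w)) (s(b, w) = 5/(-2 + 1/(w + ((-14 + b) - 5))) = 5/(-2 + 1/(w + (-19 + b))) = 5/(-2 + 1/(-19 + b + w)))
(871 + s(-54, 5)) - 818 = (871 + 5*(19 - 1*(-54) - 1*5)/(-39 + 2*(-54) + 2*5)) - 818 = (871 + 5*(19 + 54 - 5)/(-39 - 108 + 10)) - 818 = (871 + 5*68/(-137)) - 818 = (871 + 5*(-1/137)*68) - 818 = (871 - 340/137) - 818 = 118987/137 - 818 = 6921/137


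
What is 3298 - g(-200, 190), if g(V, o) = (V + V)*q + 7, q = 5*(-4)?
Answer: -4709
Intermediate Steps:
q = -20
g(V, o) = 7 - 40*V (g(V, o) = (V + V)*(-20) + 7 = (2*V)*(-20) + 7 = -40*V + 7 = 7 - 40*V)
3298 - g(-200, 190) = 3298 - (7 - 40*(-200)) = 3298 - (7 + 8000) = 3298 - 1*8007 = 3298 - 8007 = -4709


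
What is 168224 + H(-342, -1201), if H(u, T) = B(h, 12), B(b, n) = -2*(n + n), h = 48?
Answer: 168176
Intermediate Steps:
B(b, n) = -4*n
H(u, T) = -48 (H(u, T) = -4*12 = -48)
168224 + H(-342, -1201) = 168224 - 48 = 168176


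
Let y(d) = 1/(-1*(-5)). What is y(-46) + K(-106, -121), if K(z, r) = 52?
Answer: 261/5 ≈ 52.200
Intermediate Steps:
y(d) = 1/5
y(-46) + K(-106, -121) = 1/5 + 52 = 261/5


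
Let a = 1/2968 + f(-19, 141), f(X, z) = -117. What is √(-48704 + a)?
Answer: I*√107516339434/1484 ≈ 220.95*I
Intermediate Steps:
a = -347255/2968 (a = 1/2968 - 117 = -347255/2968 ≈ -117.00)
√(-48704 + a) = √(-48704 - 347255/2968) = √(-144900727/2968) = I*√107516339434/1484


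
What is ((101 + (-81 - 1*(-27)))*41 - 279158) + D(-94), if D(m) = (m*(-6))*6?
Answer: -273847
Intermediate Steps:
D(m) = -36*m (D(m) = -6*m*6 = -36*m)
((101 + (-81 - 1*(-27)))*41 - 279158) + D(-94) = ((101 + (-81 - 1*(-27)))*41 - 279158) - 36*(-94) = ((101 + (-81 + 27))*41 - 279158) + 3384 = ((101 - 54)*41 - 279158) + 3384 = (47*41 - 279158) + 3384 = (1927 - 279158) + 3384 = -277231 + 3384 = -273847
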